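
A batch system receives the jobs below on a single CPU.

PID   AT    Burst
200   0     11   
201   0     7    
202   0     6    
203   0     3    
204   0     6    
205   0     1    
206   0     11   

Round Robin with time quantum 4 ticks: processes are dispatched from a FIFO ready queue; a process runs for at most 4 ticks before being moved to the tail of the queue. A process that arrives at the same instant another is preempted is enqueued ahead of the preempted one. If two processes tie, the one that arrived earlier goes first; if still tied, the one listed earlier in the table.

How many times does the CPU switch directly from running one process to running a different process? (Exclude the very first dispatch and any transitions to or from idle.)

13

Schedule: | 200 0-4 | 201 4-8 | 202 8-12 | 203 12-15 | 204 15-19 | 205 19-20 | 206 20-24 | 200 24-28 | 201 28-31 | 202 31-33 | 204 33-35 | 206 35-39 | 200 39-42 | 206 42-45 |
Completion: 200=42  201=31  202=33  203=15  204=35  205=20  206=45
Turnaround (C−A): 200=42  201=31  202=33  203=15  204=35  205=20  206=45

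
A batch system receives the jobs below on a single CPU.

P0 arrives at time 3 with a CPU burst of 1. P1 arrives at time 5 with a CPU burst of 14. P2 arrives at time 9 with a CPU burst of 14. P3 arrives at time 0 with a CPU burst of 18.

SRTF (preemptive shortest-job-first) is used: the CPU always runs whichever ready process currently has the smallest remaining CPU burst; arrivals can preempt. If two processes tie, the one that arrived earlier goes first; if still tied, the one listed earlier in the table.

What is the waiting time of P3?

1

Timeline: | P3 0-3 | P0 3-4 | P3 4-19 | P1 19-33 | P2 33-47 |
Completion: P0=4  P1=33  P2=47  P3=19
Turnaround (C−A): P0=1  P1=28  P2=38  P3=19
Waiting(P3) = turnaround − burst = 19 − 18 = 1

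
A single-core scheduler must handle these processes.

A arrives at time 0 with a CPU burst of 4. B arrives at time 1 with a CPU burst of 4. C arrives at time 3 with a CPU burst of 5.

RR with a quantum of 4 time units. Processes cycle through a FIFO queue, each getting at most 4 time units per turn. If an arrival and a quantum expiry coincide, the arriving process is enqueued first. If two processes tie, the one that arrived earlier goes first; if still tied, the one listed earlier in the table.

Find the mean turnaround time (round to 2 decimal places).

7.00

Schedule: | A 0-4 | B 4-8 | C 8-13 |
Completion: A=4  B=8  C=13
Turnaround (C−A): A=4  B=7  C=10
Turnaround times: A=4, B=7, C=10
Average turnaround = (4+7+10) / 3 = 21/3 = 7.00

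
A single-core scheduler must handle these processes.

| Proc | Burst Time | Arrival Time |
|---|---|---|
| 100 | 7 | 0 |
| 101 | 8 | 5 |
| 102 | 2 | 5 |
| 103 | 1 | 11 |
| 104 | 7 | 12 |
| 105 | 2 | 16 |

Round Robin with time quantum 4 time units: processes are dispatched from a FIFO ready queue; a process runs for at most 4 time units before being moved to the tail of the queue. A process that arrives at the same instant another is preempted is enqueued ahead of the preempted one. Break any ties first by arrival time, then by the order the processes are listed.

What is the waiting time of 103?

Gantt: | 100 0-7 | 101 7-11 | 102 11-13 | 103 13-14 | 101 14-18 | 104 18-22 | 105 22-24 | 104 24-27 |
Completion: 100=7  101=18  102=13  103=14  104=27  105=24
Waiting(103) = turnaround − burst = 3 − 1 = 2

2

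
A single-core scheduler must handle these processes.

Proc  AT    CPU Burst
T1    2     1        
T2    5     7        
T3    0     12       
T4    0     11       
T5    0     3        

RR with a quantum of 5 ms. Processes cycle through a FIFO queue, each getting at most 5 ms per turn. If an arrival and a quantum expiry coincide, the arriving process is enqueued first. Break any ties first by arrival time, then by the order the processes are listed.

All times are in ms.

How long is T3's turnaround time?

33

Timeline: | T3 0-5 | T4 5-10 | T5 10-13 | T1 13-14 | T2 14-19 | T3 19-24 | T4 24-29 | T2 29-31 | T3 31-33 | T4 33-34 |
Completion: T1=14  T2=31  T3=33  T4=34  T5=13
Turnaround(T3) = completion − arrival = 33 − 0 = 33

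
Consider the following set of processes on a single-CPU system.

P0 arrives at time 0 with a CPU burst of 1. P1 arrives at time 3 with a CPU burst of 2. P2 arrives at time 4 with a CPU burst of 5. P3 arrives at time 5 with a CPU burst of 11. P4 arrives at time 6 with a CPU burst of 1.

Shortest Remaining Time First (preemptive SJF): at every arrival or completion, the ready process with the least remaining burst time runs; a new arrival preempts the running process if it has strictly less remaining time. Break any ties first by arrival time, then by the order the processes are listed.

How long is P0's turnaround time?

1

Schedule: | P0 0-1 | idle 1-3 | P1 3-5 | P2 5-6 | P4 6-7 | P2 7-11 | P3 11-22 |
Completion: P0=1  P1=5  P2=11  P3=22  P4=7
Turnaround (C−A): P0=1  P1=2  P2=7  P3=17  P4=1
Turnaround(P0) = completion − arrival = 1 − 0 = 1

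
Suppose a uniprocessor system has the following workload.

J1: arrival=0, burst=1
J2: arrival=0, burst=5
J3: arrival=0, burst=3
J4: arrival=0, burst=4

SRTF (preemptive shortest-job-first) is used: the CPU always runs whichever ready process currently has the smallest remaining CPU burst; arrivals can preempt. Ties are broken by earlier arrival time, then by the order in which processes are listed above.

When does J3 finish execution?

4

Timeline: | J1 0-1 | J3 1-4 | J4 4-8 | J2 8-13 |
Completion: J1=1  J2=13  J3=4  J4=8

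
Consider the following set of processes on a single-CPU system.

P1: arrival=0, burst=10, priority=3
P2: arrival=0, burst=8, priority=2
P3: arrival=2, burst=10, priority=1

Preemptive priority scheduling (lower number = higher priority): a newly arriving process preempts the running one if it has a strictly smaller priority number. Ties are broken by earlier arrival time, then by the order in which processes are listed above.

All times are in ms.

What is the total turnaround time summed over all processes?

56

Timeline: | P2 0-2 | P3 2-12 | P2 12-18 | P1 18-28 |
Completion: P1=28  P2=18  P3=12
Turnaround (C−A): P1=28  P2=18  P3=10
Turnaround = completion − arrival: P1=28, P2=18, P3=10
Total turnaround = 28 + 18 + 10 = 56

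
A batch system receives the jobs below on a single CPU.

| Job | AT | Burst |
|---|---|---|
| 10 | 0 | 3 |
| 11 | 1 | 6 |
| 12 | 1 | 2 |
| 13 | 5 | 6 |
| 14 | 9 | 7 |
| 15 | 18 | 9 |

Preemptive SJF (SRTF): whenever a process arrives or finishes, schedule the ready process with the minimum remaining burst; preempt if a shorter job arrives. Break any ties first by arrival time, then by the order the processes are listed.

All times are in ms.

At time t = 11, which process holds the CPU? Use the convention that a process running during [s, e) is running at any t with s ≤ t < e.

Gantt: | 10 0-3 | 12 3-5 | 11 5-11 | 13 11-17 | 14 17-24 | 15 24-33 |
Completion: 10=3  11=11  12=5  13=17  14=24  15=33
Turnaround (C−A): 10=3  11=10  12=4  13=12  14=15  15=15

13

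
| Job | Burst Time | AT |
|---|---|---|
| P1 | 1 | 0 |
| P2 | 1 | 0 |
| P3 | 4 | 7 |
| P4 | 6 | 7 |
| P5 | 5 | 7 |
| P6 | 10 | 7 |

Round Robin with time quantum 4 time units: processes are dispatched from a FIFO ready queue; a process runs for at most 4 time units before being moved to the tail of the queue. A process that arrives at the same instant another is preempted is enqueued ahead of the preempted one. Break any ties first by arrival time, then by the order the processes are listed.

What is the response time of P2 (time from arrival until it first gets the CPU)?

1

Gantt: | P1 0-1 | P2 1-2 | idle 2-7 | P3 7-11 | P4 11-15 | P5 15-19 | P6 19-23 | P4 23-25 | P5 25-26 | P6 26-32 |
Completion: P1=1  P2=2  P3=11  P4=25  P5=26  P6=32
Turnaround (C−A): P1=1  P2=2  P3=4  P4=18  P5=19  P6=25
Response(P2) = first start − arrival = 1 − 0 = 1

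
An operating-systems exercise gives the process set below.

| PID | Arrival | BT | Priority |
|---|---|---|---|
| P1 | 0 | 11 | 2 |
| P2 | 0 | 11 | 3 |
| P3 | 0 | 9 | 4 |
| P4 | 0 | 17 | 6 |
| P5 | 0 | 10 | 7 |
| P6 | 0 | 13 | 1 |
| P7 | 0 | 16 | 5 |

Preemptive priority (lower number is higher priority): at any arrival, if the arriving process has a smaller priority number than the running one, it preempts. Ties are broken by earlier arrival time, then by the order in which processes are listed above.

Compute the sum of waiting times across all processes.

Gantt: | P6 0-13 | P1 13-24 | P2 24-35 | P3 35-44 | P7 44-60 | P4 60-77 | P5 77-87 |
Completion: P1=24  P2=35  P3=44  P4=77  P5=87  P6=13  P7=60
Turnaround (C−A): P1=24  P2=35  P3=44  P4=77  P5=87  P6=13  P7=60
Waiting = turnaround − burst: P1=13, P2=24, P3=35, P4=60, P5=77, P6=0, P7=44
Total waiting = 13 + 24 + 35 + 60 + 77 + 0 + 44 = 253

253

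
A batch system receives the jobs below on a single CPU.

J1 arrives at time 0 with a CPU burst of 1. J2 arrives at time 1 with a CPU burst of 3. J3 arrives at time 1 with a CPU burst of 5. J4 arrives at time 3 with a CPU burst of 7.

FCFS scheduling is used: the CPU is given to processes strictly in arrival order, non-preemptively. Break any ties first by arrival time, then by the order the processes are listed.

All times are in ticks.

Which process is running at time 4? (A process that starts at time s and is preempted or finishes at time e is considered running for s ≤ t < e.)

Timeline: | J1 0-1 | J2 1-4 | J3 4-9 | J4 9-16 |
Completion: J1=1  J2=4  J3=9  J4=16
Turnaround (C−A): J1=1  J2=3  J3=8  J4=13

J3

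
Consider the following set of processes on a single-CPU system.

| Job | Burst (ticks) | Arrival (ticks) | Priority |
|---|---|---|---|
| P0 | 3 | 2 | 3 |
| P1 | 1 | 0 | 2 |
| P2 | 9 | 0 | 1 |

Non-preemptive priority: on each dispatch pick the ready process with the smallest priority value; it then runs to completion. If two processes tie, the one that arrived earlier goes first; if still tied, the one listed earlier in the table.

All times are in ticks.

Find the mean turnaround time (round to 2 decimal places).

Gantt: | P2 0-9 | P1 9-10 | P0 10-13 |
Completion: P0=13  P1=10  P2=9
Turnaround times: P0=11, P1=10, P2=9
Average turnaround = (11+10+9) / 3 = 30/3 = 10.00

10.00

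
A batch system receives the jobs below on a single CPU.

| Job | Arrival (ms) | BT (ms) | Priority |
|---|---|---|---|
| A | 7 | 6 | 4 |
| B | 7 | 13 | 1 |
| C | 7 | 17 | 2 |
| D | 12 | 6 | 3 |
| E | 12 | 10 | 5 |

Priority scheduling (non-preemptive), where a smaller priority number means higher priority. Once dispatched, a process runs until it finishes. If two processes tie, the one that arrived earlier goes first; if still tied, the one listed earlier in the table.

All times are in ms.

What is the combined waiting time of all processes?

111

Gantt: | idle 0-7 | B 7-20 | C 20-37 | D 37-43 | A 43-49 | E 49-59 |
Completion: A=49  B=20  C=37  D=43  E=59
Turnaround (C−A): A=42  B=13  C=30  D=31  E=47
Waiting = turnaround − burst: A=36, B=0, C=13, D=25, E=37
Total waiting = 36 + 0 + 13 + 25 + 37 = 111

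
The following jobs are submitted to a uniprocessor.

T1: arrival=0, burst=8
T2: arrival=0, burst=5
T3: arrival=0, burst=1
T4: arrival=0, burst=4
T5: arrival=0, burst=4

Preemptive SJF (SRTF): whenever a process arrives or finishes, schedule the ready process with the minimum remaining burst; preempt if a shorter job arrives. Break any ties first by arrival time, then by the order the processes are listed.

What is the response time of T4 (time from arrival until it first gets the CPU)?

1

Timeline: | T3 0-1 | T4 1-5 | T5 5-9 | T2 9-14 | T1 14-22 |
Completion: T1=22  T2=14  T3=1  T4=5  T5=9
Turnaround (C−A): T1=22  T2=14  T3=1  T4=5  T5=9
Response(T4) = first start − arrival = 1 − 0 = 1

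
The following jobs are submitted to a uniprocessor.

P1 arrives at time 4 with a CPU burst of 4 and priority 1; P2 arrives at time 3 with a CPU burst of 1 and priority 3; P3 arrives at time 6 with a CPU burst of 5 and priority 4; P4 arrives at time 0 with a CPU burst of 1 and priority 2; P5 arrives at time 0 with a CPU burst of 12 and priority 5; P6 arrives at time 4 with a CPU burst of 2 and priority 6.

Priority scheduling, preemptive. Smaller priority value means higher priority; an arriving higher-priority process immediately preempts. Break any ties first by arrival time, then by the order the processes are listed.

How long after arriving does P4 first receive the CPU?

Schedule: | P4 0-1 | P5 1-3 | P2 3-4 | P1 4-8 | P3 8-13 | P5 13-23 | P6 23-25 |
Completion: P1=8  P2=4  P3=13  P4=1  P5=23  P6=25
Response(P4) = first start − arrival = 0 − 0 = 0

0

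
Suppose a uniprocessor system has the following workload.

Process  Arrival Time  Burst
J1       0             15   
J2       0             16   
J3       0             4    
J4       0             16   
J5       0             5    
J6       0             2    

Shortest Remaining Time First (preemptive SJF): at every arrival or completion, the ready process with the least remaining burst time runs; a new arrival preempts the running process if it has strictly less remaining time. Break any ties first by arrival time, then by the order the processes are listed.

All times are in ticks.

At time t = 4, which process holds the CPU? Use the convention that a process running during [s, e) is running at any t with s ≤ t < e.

Schedule: | J6 0-2 | J3 2-6 | J5 6-11 | J1 11-26 | J2 26-42 | J4 42-58 |
Completion: J1=26  J2=42  J3=6  J4=58  J5=11  J6=2
Turnaround (C−A): J1=26  J2=42  J3=6  J4=58  J5=11  J6=2

J3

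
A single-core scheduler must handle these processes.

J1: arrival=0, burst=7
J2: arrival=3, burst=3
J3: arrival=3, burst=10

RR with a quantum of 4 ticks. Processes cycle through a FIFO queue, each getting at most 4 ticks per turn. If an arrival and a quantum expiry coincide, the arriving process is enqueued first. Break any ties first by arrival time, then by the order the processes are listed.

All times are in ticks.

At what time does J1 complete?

Schedule: | J1 0-4 | J2 4-7 | J3 7-11 | J1 11-14 | J3 14-20 |
Completion: J1=14  J2=7  J3=20
Turnaround (C−A): J1=14  J2=4  J3=17

14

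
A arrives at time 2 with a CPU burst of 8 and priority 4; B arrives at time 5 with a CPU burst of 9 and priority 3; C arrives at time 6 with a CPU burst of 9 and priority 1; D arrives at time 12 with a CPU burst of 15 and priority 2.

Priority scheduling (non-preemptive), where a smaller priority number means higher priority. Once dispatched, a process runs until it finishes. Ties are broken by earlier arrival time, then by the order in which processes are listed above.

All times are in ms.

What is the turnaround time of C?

Schedule: | idle 0-2 | A 2-10 | C 10-19 | D 19-34 | B 34-43 |
Completion: A=10  B=43  C=19  D=34
Turnaround (C−A): A=8  B=38  C=13  D=22
Turnaround(C) = completion − arrival = 19 − 6 = 13

13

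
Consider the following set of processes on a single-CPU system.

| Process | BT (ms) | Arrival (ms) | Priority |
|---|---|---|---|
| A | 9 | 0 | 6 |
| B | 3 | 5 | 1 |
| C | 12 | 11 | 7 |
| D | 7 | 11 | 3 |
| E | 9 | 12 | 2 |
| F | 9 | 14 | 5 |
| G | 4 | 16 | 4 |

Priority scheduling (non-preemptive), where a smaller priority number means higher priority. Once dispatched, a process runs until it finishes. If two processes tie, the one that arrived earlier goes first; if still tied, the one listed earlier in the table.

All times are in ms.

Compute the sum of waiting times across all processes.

Gantt: | A 0-9 | B 9-12 | E 12-21 | D 21-28 | G 28-32 | F 32-41 | C 41-53 |
Completion: A=9  B=12  C=53  D=28  E=21  F=41  G=32
Turnaround (C−A): A=9  B=7  C=42  D=17  E=9  F=27  G=16
Waiting = turnaround − burst: A=0, B=4, C=30, D=10, E=0, F=18, G=12
Total waiting = 0 + 4 + 30 + 10 + 0 + 18 + 12 = 74

74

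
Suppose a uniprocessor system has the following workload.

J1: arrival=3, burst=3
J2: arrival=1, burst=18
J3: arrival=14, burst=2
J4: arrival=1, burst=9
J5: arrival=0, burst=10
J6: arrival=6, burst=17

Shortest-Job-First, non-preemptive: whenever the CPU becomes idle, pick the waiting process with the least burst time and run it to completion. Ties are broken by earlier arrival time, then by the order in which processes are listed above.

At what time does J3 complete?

Timeline: | J5 0-10 | J1 10-13 | J4 13-22 | J3 22-24 | J6 24-41 | J2 41-59 |
Completion: J1=13  J2=59  J3=24  J4=22  J5=10  J6=41

24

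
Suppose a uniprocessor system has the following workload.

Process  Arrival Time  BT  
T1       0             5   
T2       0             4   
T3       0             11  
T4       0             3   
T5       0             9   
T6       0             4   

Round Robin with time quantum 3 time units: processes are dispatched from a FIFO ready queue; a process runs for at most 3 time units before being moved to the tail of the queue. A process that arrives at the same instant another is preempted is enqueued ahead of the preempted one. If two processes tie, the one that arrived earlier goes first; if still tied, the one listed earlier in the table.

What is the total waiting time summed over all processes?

115

Timeline: | T1 0-3 | T2 3-6 | T3 6-9 | T4 9-12 | T5 12-15 | T6 15-18 | T1 18-20 | T2 20-21 | T3 21-24 | T5 24-27 | T6 27-28 | T3 28-31 | T5 31-34 | T3 34-36 |
Completion: T1=20  T2=21  T3=36  T4=12  T5=34  T6=28
Waiting = turnaround − burst: T1=15, T2=17, T3=25, T4=9, T5=25, T6=24
Total waiting = 15 + 17 + 25 + 9 + 25 + 24 = 115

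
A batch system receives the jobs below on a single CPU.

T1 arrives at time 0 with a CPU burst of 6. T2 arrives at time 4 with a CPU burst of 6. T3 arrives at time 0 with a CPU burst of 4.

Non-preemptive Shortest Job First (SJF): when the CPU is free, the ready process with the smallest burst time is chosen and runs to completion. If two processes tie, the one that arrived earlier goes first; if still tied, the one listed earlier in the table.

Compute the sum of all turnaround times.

Schedule: | T3 0-4 | T1 4-10 | T2 10-16 |
Completion: T1=10  T2=16  T3=4
Turnaround = completion − arrival: T1=10, T2=12, T3=4
Total turnaround = 10 + 12 + 4 = 26

26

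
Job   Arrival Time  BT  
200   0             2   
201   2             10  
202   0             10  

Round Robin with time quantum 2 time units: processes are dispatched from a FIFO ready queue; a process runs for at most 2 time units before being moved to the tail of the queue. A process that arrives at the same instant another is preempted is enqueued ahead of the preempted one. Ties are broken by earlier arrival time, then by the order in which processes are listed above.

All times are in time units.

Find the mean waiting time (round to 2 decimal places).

Schedule: | 200 0-2 | 202 2-4 | 201 4-6 | 202 6-8 | 201 8-10 | 202 10-12 | 201 12-14 | 202 14-16 | 201 16-18 | 202 18-20 | 201 20-22 |
Completion: 200=2  201=22  202=20
Waiting times: 200=0, 201=10, 202=10
Average waiting = (0+10+10) / 3 = 20/3 = 6.67

6.67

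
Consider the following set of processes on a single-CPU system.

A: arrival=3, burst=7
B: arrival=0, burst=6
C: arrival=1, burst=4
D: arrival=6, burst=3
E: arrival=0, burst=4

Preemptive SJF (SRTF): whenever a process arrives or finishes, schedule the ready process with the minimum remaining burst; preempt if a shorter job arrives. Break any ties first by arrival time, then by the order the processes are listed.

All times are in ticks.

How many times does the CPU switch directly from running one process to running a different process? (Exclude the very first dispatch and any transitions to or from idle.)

4

Timeline: | E 0-4 | C 4-8 | D 8-11 | B 11-17 | A 17-24 |
Completion: A=24  B=17  C=8  D=11  E=4
Turnaround (C−A): A=21  B=17  C=7  D=5  E=4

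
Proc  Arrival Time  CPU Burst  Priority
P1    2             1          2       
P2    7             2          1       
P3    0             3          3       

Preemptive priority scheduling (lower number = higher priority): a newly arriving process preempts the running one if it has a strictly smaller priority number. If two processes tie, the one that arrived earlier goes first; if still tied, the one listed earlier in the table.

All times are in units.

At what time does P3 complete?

Schedule: | P3 0-2 | P1 2-3 | P3 3-4 | idle 4-7 | P2 7-9 |
Completion: P1=3  P2=9  P3=4

4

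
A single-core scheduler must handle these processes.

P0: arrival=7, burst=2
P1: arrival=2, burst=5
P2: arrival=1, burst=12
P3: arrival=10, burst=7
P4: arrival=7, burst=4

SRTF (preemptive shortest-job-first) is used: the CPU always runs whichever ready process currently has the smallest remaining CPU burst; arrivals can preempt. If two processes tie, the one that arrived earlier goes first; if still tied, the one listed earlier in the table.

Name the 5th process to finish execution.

Timeline: | idle 0-1 | P2 1-2 | P1 2-7 | P0 7-9 | P4 9-13 | P3 13-20 | P2 20-31 |
Completion: P0=9  P1=7  P2=31  P3=20  P4=13
Turnaround (C−A): P0=2  P1=5  P2=30  P3=10  P4=6
Finish order: P1 → P0 → P4 → P3 → P2

P2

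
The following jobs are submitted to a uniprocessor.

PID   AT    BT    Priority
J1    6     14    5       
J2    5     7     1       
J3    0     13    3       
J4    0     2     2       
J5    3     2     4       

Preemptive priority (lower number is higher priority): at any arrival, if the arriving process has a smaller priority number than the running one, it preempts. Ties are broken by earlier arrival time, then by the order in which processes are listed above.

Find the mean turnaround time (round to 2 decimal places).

16.80

Schedule: | J4 0-2 | J3 2-5 | J2 5-12 | J3 12-22 | J5 22-24 | J1 24-38 |
Completion: J1=38  J2=12  J3=22  J4=2  J5=24
Turnaround (C−A): J1=32  J2=7  J3=22  J4=2  J5=21
Turnaround times: J1=32, J2=7, J3=22, J4=2, J5=21
Average turnaround = (32+7+22+2+21) / 5 = 84/5 = 16.80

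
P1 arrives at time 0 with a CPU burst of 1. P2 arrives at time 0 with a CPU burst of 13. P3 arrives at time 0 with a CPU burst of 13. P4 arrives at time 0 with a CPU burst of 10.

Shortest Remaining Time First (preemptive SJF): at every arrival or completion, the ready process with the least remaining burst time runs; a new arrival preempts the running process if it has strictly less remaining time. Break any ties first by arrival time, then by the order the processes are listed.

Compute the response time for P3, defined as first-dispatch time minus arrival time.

24

Gantt: | P1 0-1 | P4 1-11 | P2 11-24 | P3 24-37 |
Completion: P1=1  P2=24  P3=37  P4=11
Turnaround (C−A): P1=1  P2=24  P3=37  P4=11
Response(P3) = first start − arrival = 24 − 0 = 24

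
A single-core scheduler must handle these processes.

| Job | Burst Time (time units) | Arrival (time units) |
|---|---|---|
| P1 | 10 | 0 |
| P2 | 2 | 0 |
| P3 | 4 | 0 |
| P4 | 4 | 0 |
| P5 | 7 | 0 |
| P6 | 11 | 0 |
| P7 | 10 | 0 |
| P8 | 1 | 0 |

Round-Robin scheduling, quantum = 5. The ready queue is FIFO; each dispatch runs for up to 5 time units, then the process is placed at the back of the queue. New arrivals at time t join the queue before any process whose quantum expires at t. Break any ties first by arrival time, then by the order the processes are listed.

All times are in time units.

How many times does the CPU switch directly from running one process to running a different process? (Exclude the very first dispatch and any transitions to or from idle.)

12

Gantt: | P1 0-5 | P2 5-7 | P3 7-11 | P4 11-15 | P5 15-20 | P6 20-25 | P7 25-30 | P8 30-31 | P1 31-36 | P5 36-38 | P6 38-43 | P7 43-48 | P6 48-49 |
Completion: P1=36  P2=7  P3=11  P4=15  P5=38  P6=49  P7=48  P8=31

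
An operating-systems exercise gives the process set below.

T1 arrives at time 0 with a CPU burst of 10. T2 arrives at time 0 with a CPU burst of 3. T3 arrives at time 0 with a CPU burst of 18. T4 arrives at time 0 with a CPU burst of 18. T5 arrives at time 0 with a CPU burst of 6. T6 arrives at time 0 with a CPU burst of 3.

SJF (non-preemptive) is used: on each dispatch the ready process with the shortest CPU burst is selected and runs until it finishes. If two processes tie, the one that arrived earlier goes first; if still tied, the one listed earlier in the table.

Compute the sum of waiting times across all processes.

83

Gantt: | T2 0-3 | T6 3-6 | T5 6-12 | T1 12-22 | T3 22-40 | T4 40-58 |
Completion: T1=22  T2=3  T3=40  T4=58  T5=12  T6=6
Turnaround (C−A): T1=22  T2=3  T3=40  T4=58  T5=12  T6=6
Waiting = turnaround − burst: T1=12, T2=0, T3=22, T4=40, T5=6, T6=3
Total waiting = 12 + 0 + 22 + 40 + 6 + 3 = 83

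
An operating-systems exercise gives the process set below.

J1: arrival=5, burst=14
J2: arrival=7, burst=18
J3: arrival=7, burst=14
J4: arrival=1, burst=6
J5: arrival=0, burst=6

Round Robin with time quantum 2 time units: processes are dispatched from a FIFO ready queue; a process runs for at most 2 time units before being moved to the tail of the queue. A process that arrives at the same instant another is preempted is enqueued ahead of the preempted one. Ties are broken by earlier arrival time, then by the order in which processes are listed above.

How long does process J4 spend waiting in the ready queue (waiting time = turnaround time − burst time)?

Timeline: | J5 0-2 | J4 2-4 | J5 4-6 | J4 6-8 | J1 8-10 | J5 10-12 | J2 12-14 | J3 14-16 | J4 16-18 | J1 18-20 | J2 20-22 | J3 22-24 | J1 24-26 | J2 26-28 | J3 28-30 | J1 30-32 | J2 32-34 | J3 34-36 | J1 36-38 | J2 38-40 | J3 40-42 | J1 42-44 | J2 44-46 | J3 46-48 | J1 48-50 | J2 50-52 | J3 52-54 | J2 54-58 |
Completion: J1=50  J2=58  J3=54  J4=18  J5=12
Turnaround (C−A): J1=45  J2=51  J3=47  J4=17  J5=12
Waiting(J4) = turnaround − burst = 17 − 6 = 11

11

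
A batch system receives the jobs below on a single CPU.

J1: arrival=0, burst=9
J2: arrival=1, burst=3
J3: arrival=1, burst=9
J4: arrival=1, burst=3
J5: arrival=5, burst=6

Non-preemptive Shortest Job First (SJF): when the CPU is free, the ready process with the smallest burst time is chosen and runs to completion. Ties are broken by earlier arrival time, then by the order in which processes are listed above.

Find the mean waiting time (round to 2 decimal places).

Gantt: | J1 0-9 | J2 9-12 | J4 12-15 | J5 15-21 | J3 21-30 |
Completion: J1=9  J2=12  J3=30  J4=15  J5=21
Turnaround (C−A): J1=9  J2=11  J3=29  J4=14  J5=16
Waiting times: J1=0, J2=8, J3=20, J4=11, J5=10
Average waiting = (0+8+20+11+10) / 5 = 49/5 = 9.80

9.80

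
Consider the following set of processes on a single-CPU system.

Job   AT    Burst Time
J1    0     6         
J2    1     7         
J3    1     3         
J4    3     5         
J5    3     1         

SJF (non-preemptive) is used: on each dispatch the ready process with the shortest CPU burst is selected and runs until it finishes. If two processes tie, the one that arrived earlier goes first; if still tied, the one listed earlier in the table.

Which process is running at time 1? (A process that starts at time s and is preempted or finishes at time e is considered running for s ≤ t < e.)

Gantt: | J1 0-6 | J5 6-7 | J3 7-10 | J4 10-15 | J2 15-22 |
Completion: J1=6  J2=22  J3=10  J4=15  J5=7

J1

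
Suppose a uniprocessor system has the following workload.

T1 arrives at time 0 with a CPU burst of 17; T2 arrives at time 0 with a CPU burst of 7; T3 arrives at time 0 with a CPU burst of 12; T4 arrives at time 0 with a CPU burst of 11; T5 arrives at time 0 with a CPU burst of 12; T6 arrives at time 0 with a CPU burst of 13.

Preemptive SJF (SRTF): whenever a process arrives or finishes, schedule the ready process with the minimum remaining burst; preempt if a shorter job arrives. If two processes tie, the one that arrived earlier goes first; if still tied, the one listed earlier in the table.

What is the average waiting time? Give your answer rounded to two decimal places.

25.33

Schedule: | T2 0-7 | T4 7-18 | T3 18-30 | T5 30-42 | T6 42-55 | T1 55-72 |
Completion: T1=72  T2=7  T3=30  T4=18  T5=42  T6=55
Turnaround (C−A): T1=72  T2=7  T3=30  T4=18  T5=42  T6=55
Waiting times: T1=55, T2=0, T3=18, T4=7, T5=30, T6=42
Average waiting = (55+0+18+7+30+42) / 6 = 152/6 = 25.33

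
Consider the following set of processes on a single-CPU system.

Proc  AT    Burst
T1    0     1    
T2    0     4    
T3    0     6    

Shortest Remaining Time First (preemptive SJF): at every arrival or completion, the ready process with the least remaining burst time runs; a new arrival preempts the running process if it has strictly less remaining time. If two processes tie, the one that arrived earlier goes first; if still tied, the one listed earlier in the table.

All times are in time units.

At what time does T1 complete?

Timeline: | T1 0-1 | T2 1-5 | T3 5-11 |
Completion: T1=1  T2=5  T3=11

1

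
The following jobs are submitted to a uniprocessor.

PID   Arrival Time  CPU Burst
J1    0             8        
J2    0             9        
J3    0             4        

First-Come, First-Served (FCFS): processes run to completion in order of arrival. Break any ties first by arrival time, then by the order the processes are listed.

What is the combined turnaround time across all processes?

46

Timeline: | J1 0-8 | J2 8-17 | J3 17-21 |
Completion: J1=8  J2=17  J3=21
Turnaround = completion − arrival: J1=8, J2=17, J3=21
Total turnaround = 8 + 17 + 21 = 46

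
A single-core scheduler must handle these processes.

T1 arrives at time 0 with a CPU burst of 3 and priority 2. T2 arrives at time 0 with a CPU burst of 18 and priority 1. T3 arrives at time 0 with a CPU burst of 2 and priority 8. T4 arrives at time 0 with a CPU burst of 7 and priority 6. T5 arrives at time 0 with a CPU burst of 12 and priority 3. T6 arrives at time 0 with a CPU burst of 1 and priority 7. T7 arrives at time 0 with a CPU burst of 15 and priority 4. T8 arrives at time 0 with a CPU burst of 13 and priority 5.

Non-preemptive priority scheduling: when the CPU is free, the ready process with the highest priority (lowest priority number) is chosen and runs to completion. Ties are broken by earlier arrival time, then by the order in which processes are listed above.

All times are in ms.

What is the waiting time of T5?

Schedule: | T2 0-18 | T1 18-21 | T5 21-33 | T7 33-48 | T8 48-61 | T4 61-68 | T6 68-69 | T3 69-71 |
Completion: T1=21  T2=18  T3=71  T4=68  T5=33  T6=69  T7=48  T8=61
Waiting(T5) = turnaround − burst = 33 − 12 = 21

21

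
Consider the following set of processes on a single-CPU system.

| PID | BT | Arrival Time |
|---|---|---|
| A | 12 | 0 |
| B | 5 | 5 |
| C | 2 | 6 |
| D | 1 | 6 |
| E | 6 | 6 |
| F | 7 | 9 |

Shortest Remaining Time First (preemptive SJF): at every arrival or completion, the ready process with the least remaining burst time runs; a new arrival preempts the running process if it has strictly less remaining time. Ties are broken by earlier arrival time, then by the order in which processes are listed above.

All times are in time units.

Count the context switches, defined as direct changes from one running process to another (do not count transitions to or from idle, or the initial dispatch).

7

Schedule: | A 0-5 | B 5-6 | D 6-7 | C 7-9 | B 9-13 | E 13-19 | A 19-26 | F 26-33 |
Completion: A=26  B=13  C=9  D=7  E=19  F=33
Turnaround (C−A): A=26  B=8  C=3  D=1  E=13  F=24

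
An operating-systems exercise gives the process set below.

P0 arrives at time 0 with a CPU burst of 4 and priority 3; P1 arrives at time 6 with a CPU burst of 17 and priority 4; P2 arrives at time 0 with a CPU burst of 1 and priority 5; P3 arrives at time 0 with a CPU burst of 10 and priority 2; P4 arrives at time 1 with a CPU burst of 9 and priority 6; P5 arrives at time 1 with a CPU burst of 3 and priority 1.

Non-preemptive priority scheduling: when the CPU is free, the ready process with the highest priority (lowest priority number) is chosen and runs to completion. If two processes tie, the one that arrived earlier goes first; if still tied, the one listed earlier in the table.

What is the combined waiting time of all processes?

Gantt: | P3 0-10 | P5 10-13 | P0 13-17 | P1 17-34 | P2 34-35 | P4 35-44 |
Completion: P0=17  P1=34  P2=35  P3=10  P4=44  P5=13
Waiting = turnaround − burst: P0=13, P1=11, P2=34, P3=0, P4=34, P5=9
Total waiting = 13 + 11 + 34 + 0 + 34 + 9 = 101

101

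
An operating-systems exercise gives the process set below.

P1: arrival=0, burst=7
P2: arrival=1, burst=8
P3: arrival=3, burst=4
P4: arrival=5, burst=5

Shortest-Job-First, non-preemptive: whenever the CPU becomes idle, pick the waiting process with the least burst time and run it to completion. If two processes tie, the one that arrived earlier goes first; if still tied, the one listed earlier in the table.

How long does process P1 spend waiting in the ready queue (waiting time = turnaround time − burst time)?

Schedule: | P1 0-7 | P3 7-11 | P4 11-16 | P2 16-24 |
Completion: P1=7  P2=24  P3=11  P4=16
Waiting(P1) = turnaround − burst = 7 − 7 = 0

0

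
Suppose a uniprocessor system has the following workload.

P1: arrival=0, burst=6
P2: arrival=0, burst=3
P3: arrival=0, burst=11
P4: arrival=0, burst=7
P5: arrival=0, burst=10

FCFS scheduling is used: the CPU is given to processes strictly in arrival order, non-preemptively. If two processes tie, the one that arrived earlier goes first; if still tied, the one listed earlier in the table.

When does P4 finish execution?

27

Gantt: | P1 0-6 | P2 6-9 | P3 9-20 | P4 20-27 | P5 27-37 |
Completion: P1=6  P2=9  P3=20  P4=27  P5=37
Turnaround (C−A): P1=6  P2=9  P3=20  P4=27  P5=37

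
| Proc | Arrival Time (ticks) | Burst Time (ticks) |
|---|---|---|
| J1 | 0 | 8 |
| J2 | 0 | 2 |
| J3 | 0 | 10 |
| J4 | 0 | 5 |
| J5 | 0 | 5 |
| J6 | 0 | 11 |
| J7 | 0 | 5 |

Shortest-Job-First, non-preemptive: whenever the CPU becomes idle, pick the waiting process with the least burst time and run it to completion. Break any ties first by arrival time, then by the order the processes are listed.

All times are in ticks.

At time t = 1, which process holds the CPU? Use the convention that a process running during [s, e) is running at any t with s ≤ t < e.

Timeline: | J2 0-2 | J4 2-7 | J5 7-12 | J7 12-17 | J1 17-25 | J3 25-35 | J6 35-46 |
Completion: J1=25  J2=2  J3=35  J4=7  J5=12  J6=46  J7=17

J2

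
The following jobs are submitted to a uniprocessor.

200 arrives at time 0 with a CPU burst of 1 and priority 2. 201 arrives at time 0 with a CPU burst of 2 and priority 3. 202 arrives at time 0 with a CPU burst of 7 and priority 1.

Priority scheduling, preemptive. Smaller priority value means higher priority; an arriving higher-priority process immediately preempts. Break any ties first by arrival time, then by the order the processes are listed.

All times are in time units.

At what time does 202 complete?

Schedule: | 202 0-7 | 200 7-8 | 201 8-10 |
Completion: 200=8  201=10  202=7
Turnaround (C−A): 200=8  201=10  202=7

7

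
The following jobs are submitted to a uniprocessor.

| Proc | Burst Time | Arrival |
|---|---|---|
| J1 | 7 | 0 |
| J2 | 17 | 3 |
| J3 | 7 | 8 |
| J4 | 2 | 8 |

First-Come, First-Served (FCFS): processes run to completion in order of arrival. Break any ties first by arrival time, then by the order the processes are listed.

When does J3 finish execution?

31

Timeline: | J1 0-7 | J2 7-24 | J3 24-31 | J4 31-33 |
Completion: J1=7  J2=24  J3=31  J4=33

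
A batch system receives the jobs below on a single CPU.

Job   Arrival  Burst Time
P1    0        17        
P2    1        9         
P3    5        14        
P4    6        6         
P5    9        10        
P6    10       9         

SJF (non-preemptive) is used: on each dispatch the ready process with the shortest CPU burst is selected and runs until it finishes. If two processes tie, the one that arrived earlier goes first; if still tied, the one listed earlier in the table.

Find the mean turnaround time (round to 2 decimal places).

33.00

Gantt: | P1 0-17 | P4 17-23 | P2 23-32 | P6 32-41 | P5 41-51 | P3 51-65 |
Completion: P1=17  P2=32  P3=65  P4=23  P5=51  P6=41
Turnaround (C−A): P1=17  P2=31  P3=60  P4=17  P5=42  P6=31
Turnaround times: P1=17, P2=31, P3=60, P4=17, P5=42, P6=31
Average turnaround = (17+31+60+17+42+31) / 6 = 198/6 = 33.00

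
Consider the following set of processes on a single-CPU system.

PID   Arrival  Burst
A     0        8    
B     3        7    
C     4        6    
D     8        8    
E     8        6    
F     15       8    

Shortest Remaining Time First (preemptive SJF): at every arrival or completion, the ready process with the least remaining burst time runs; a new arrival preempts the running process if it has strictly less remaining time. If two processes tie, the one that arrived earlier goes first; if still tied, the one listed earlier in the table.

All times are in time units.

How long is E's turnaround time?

Schedule: | A 0-8 | C 8-14 | E 14-20 | B 20-27 | D 27-35 | F 35-43 |
Completion: A=8  B=27  C=14  D=35  E=20  F=43
Turnaround (C−A): A=8  B=24  C=10  D=27  E=12  F=28
Turnaround(E) = completion − arrival = 20 − 8 = 12

12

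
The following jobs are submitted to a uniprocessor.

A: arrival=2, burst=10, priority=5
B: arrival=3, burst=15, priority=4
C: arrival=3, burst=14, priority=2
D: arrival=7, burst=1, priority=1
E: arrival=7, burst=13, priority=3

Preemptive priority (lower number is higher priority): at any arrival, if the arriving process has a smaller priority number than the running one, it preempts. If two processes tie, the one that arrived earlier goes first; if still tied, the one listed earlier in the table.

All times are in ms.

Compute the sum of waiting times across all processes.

83

Gantt: | idle 0-2 | A 2-3 | C 3-7 | D 7-8 | C 8-18 | E 18-31 | B 31-46 | A 46-55 |
Completion: A=55  B=46  C=18  D=8  E=31
Turnaround (C−A): A=53  B=43  C=15  D=1  E=24
Waiting = turnaround − burst: A=43, B=28, C=1, D=0, E=11
Total waiting = 43 + 28 + 1 + 0 + 11 = 83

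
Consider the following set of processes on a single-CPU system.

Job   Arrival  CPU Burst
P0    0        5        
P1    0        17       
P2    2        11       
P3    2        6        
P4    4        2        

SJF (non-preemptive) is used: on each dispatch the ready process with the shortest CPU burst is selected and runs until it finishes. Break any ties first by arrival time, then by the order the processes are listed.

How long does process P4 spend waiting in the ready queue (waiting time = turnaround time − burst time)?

Schedule: | P0 0-5 | P4 5-7 | P3 7-13 | P2 13-24 | P1 24-41 |
Completion: P0=5  P1=41  P2=24  P3=13  P4=7
Turnaround (C−A): P0=5  P1=41  P2=22  P3=11  P4=3
Waiting(P4) = turnaround − burst = 3 − 2 = 1

1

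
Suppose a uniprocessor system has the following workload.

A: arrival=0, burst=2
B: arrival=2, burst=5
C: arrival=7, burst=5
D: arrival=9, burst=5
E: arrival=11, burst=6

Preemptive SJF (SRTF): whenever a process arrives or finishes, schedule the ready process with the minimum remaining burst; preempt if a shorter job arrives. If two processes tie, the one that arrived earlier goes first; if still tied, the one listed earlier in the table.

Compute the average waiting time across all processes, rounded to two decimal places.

Gantt: | A 0-2 | B 2-7 | C 7-12 | D 12-17 | E 17-23 |
Completion: A=2  B=7  C=12  D=17  E=23
Turnaround (C−A): A=2  B=5  C=5  D=8  E=12
Waiting times: A=0, B=0, C=0, D=3, E=6
Average waiting = (0+0+0+3+6) / 5 = 9/5 = 1.80

1.80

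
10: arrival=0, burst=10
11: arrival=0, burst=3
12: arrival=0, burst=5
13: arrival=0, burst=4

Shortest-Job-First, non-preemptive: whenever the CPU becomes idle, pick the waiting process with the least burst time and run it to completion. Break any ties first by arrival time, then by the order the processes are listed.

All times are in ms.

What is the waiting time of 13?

3

Schedule: | 11 0-3 | 13 3-7 | 12 7-12 | 10 12-22 |
Completion: 10=22  11=3  12=12  13=7
Waiting(13) = turnaround − burst = 7 − 4 = 3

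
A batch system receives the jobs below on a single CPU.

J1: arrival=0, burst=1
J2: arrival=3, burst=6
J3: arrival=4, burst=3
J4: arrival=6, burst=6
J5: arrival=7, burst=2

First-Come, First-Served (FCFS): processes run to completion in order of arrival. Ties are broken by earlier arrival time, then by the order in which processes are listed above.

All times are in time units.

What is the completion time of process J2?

9

Timeline: | J1 0-1 | idle 1-3 | J2 3-9 | J3 9-12 | J4 12-18 | J5 18-20 |
Completion: J1=1  J2=9  J3=12  J4=18  J5=20
Turnaround (C−A): J1=1  J2=6  J3=8  J4=12  J5=13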